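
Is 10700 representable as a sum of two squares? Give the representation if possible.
Not possible

Factorization: 10700 = 2^2 × 5^2 × 107
By Fermat: n is sum of two squares iff every prime p ≡ 3 (mod 4) appears to even power.
Prime(s) ≡ 3 (mod 4) with odd exponent: [(107, 1)]
Therefore 10700 cannot be expressed as a² + b².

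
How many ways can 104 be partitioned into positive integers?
304801365

p(n) counts ways to write n as a sum of positive integers (order ignored).
Euler's pentagonal recurrence: p(k) = p(k-1) + p(k-2) - p(k-5) - p(k-7) + p(k-12) + p(k-15) - ... (offsets j(3j∓1)/2, signs ++--, p(0)=1, p(<0)=0).
DP table for k = 0..103: p(0)=1, p(1)=1, p(2)=2, p(3)=3, p(4)=5, p(5)=7, p(6)=11, p(7)=15, p(8)=22, p(9)=30, p(10)=42, p(11)=56, p(12)=77, p(13)=101, p(14)=135, p(15)=176, p(16)=231, p(17)=297, p(18)=385, p(19)=490, p(20)=627, p(21)=792, p(22)=1002, p(23)=1255, p(24)=1575, p(25)=1958, p(26)=2436, p(27)=3010, p(28)=3718, p(29)=4565, p(30)=5604, p(31)=6842, p(32)=8349, p(33)=10143, p(34)=12310, p(35)=14883, p(36)=17977, p(37)=21637, p(38)=26015, p(39)=31185, p(40)=37338, p(41)=44583, p(42)=53174, p(43)=63261, p(44)=75175, p(45)=89134, p(46)=105558, p(47)=124754, p(48)=147273, p(49)=173525, p(50)=204226, p(51)=239943, p(52)=281589, p(53)=329931, p(54)=386155, p(55)=451276, p(56)=526823, p(57)=614154, p(58)=715220, p(59)=831820, p(60)=966467, p(61)=1121505, p(62)=1300156, p(63)=1505499, p(64)=1741630, p(65)=2012558, p(66)=2323520, p(67)=2679689, p(68)=3087735, p(69)=3554345, p(70)=4087968, p(71)=4697205, p(72)=5392783, p(73)=6185689, p(74)=7089500, p(75)=8118264, p(76)=9289091, p(77)=10619863, p(78)=12132164, p(79)=13848650, p(80)=15796476, p(81)=18004327, p(82)=20506255, p(83)=23338469, p(84)=26543660, p(85)=30167357, p(86)=34262962, p(87)=38887673, p(88)=44108109, p(89)=49995925, p(90)=56634173, p(91)=64112359, p(92)=72533807, p(93)=82010177, p(94)=92669720, p(95)=104651419, p(96)=118114304, p(97)=133230930, p(98)=150198136, p(99)=169229875, p(100)=190569292, p(101)=214481126, p(102)=241265379, p(103)=271248950.
Final step: p(104) = p(103) + p(102) - p(99) - p(97) + p(92) + p(89) - p(82) - p(78) + p(69) + p(64) - p(53) - p(47) + p(34) + p(27) - p(12) - p(4)
= 271248950 + 241265379 - 169229875 - 133230930 + 72533807 + 49995925 - 20506255 - 12132164 + 3554345 + 1741630 - 329931 - 124754 + 12310 + 3010 - 77 - 5
= 304801365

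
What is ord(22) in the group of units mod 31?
30

31 is prime, so ord(22) divides φ(31) = 30.
Divisors of 30: 1, 2, 3, 5, 6, 10, 15, 30.
Repeated squaring: 22^1 ≡ 22, 22^2 ≡ 19, 22^4 ≡ 20, 22^8 ≡ 28, 22^16 ≡ 9 (mod 31).
Test 22^d mod 31 for each divisor d in increasing order:
22^1 ≡ 22
22^2 ≡ 19
22^3 = 22^2·22^1 ≡ 15
22^5 = 22^4·22^1 ≡ 6
22^6 = 22^4·22^2 ≡ 8
22^10 = 22^8·22^2 ≡ 5
22^15 = 22^8·22^4·22^2·22^1 ≡ 30
22^30 = 22^16·22^8·22^4·22^2 ≡ 1  ← first divisor giving 1
The order is 30.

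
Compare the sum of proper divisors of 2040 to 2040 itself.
abundant

Proper divisors of 2040: sum = 1 + 2 + 3 + 4 + 5 + 6 + 8 + 10 + ... + 408 + 510 + 680 + 1020 (31 divisors) = 4440
Since 4440 > 2040, 2040 is abundant.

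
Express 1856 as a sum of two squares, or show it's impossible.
16² + 40² (a=16, b=40)

Factorization: 1856 = 2^6 × 29
By Fermat: n is sum of two squares iff every prime p ≡ 3 (mod 4) appears to even power.
All primes ≡ 3 (mod 4) appear to even power.
Search a = 0, 1, 2, … for 1856 - a² a perfect square: first hit at a = 16: 1856 - 256 = 1600 = 40².
1856 = 16² + 40² = 256 + 1600 ✓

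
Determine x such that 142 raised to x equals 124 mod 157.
100

Baby-step giant-step with step n = ⌈√157⌉ = 13.
Baby steps 142^j mod 157 (j:value) for j=0..12: 0:1, 1:142, 2:68, 3:79, 4:71, 5:34, 6:118, 7:114, 8:17, 9:59, 10:57, 11:87, 12:108.
Giant-step multiplier: 142^(-13) ≡ 142^(156-13) = 142^143 ≡ 135 (mod 157).
Giant steps γ_i = 124·135^i mod 157: γ_0=124, γ_1=98, γ_2=42, γ_3=18, γ_4=75, γ_5=77, γ_6=33, γ_7=59 (in table at j=9).
x = i·n + j = 7·13 + 9 = 100.
Check: 142^100 ≡ 124 (mod 157).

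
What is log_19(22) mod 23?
11

Baby-step giant-step with step n = ⌈√23⌉ = 5.
Baby steps 19^j mod 23 (j:value) for j=0..4: 0:1, 1:19, 2:16, 3:5, 4:3.
Giant-step multiplier: 19^(-5) ≡ 19^(22-5) = 19^17 ≡ 21 (mod 23).
Giant steps γ_i = 22·21^i mod 23: γ_0=22, γ_1=2, γ_2=19 (in table at j=1).
x = i·n + j = 2·5 + 1 = 11.
Check: 19^11 ≡ 22 (mod 23).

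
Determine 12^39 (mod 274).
164

Repeated squaring. Binary of 39 = 100111.
12^1 ≡ 12 (mod 274); 12^2 ≡ 144 (mod 274); 12^4 ≡ 186 (mod 274); 12^8 ≡ 72 (mod 274); 12^16 ≡ 252 (mod 274); 12^32 ≡ 210 (mod 274)
12^39 = 12^1 × 12^2 × 12^4 × 12^32 ≡ 164 (mod 274)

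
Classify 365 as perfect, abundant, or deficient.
deficient

Proper divisors of 365: sum = 1 + 5 + 73 = 79
Since 79 < 365, 365 is deficient.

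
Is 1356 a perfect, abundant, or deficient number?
abundant

Proper divisors of 1356: sum = 1 + 2 + 3 + 4 + 6 + 12 + 113 + 226 + 339 + 452 + 678 = 1836
Since 1836 > 1356, 1356 is abundant.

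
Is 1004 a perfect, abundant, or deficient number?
deficient

Proper divisors of 1004: sum = 1 + 2 + 4 + 251 + 502 = 760
Since 760 < 1004, 1004 is deficient.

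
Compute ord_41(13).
40

41 is prime, so ord(13) divides φ(41) = 40.
Divisors of 40: 1, 2, 4, 5, 8, 10, 20, 40.
Repeated squaring: 13^1 ≡ 13, 13^2 ≡ 5, 13^4 ≡ 25, 13^8 ≡ 10, 13^16 ≡ 18, 13^32 ≡ 37 (mod 41).
Test 13^d mod 41 for each divisor d in increasing order:
13^1 ≡ 13
13^2 ≡ 5
13^4 ≡ 25
13^5 = 13^4·13^1 ≡ 38
13^8 ≡ 10
13^10 = 13^8·13^2 ≡ 9
13^20 = 13^16·13^4 ≡ 40
13^40 = 13^32·13^8 ≡ 1  ← first divisor giving 1
The order is 40.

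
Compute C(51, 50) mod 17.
0

Using Lucas' theorem:
Write n=51 and k=50 in base 17:
n in base 17: [3, 0]
k in base 17: [2, 16]
C(51,50) mod 17 = ∏ C(n_i, k_i) mod 17
Digit binomials (mod 17): C(3,2) = 3; C(0,16) = 0 (k_i > n_i)
Product: 3 × 0 = 0 ≡ 0 (mod 17)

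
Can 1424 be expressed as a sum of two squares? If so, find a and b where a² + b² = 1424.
20² + 32² (a=20, b=32)

Factorization: 1424 = 2^4 × 89
By Fermat: n is sum of two squares iff every prime p ≡ 3 (mod 4) appears to even power.
All primes ≡ 3 (mod 4) appear to even power.
Search a = 0, 1, 2, … for 1424 - a² a perfect square: first hit at a = 20: 1424 - 400 = 1024 = 32².
1424 = 20² + 32² = 400 + 1024 ✓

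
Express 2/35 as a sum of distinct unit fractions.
1/18 + 1/630

Greedy algorithm:
2/35: ceiling(35/2) = 18, use 1/18
1/630: ceiling(630/1) = 630, use 1/630
Result: 2/35 = 1/18 + 1/630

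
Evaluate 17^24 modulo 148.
121

Repeated squaring. Binary of 24 = 11000.
17^1 ≡ 17 (mod 148); 17^2 ≡ 141 (mod 148); 17^4 ≡ 49 (mod 148); 17^8 ≡ 33 (mod 148); 17^16 ≡ 53 (mod 148)
17^24 = 17^8 × 17^16 ≡ 121 (mod 148)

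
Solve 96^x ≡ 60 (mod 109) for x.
2

Baby-step giant-step with step n = ⌈√109⌉ = 11.
Baby steps 96^j mod 109 (j:value) for j=0..10: 0:1, 1:96, 2:60, 3:92, 4:3, 5:70, 6:71, 7:58, 8:9, 9:101, 10:104.
h = 60 is already in the table at j=2, so x = 2.
Check: 96^2 ≡ 60 (mod 109).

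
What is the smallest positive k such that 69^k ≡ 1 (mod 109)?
108

109 is prime, so ord(69) divides φ(109) = 108.
Divisors of 108: 1, 2, 3, 4, 6, 9, 12, 18, 27, 36, 54, 108.
Repeated squaring: 69^1 ≡ 69, 69^2 ≡ 74, 69^4 ≡ 26, 69^8 ≡ 22, 69^16 ≡ 48, 69^32 ≡ 15, 69^64 ≡ 7 (mod 109).
Test 69^d mod 109 for each divisor d in increasing order:
69^1 ≡ 69
69^2 ≡ 74
69^3 = 69^2·69^1 ≡ 92
69^4 ≡ 26
69^6 = 69^4·69^2 ≡ 71
69^9 = 69^8·69^1 ≡ 101
69^12 = 69^8·69^4 ≡ 27
69^18 = 69^16·69^2 ≡ 64
69^27 = 69^16·69^8·69^2·69^1 ≡ 33
69^36 = 69^32·69^4 ≡ 63
69^54 = 69^32·69^16·69^4·69^2 ≡ 108
69^108 = 69^64·69^32·69^8·69^4 ≡ 1  ← first divisor giving 1
The order is 108.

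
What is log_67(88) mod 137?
104

Baby-step giant-step with step n = ⌈√137⌉ = 12.
Baby steps 67^j mod 137 (j:value) for j=0..11: 0:1, 1:67, 2:105, 3:48, 4:65, 5:108, 6:112, 7:106, 8:115, 9:33, 10:19, 11:40.
Giant-step multiplier: 67^(-12) ≡ 67^(136-12) = 67^124 ≡ 121 (mod 137).
Giant steps γ_i = 88·121^i mod 137: γ_0=88, γ_1=99, γ_2=60, γ_3=136, γ_4=16, γ_5=18, γ_6=123, γ_7=87, γ_8=115 (in table at j=8).
x = i·n + j = 8·12 + 8 = 104.
Check: 67^104 ≡ 88 (mod 137).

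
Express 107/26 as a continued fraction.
[4; 8, 1, 2]

Euclidean algorithm steps:
107 = 4 × 26 + 3
26 = 8 × 3 + 2
3 = 1 × 2 + 1
2 = 2 × 1 + 0
Continued fraction: [4; 8, 1, 2]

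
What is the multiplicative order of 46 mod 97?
32

97 is prime, so ord(46) divides φ(97) = 96.
Divisors of 96: 1, 2, 3, 4, 6, 8, 12, 16, 24, 32, 48, 96.
Repeated squaring: 46^1 ≡ 46, 46^2 ≡ 79, 46^4 ≡ 33, 46^8 ≡ 22, 46^16 ≡ 96, 46^32 ≡ 1, 46^64 ≡ 1 (mod 97).
Test 46^d mod 97 for each divisor d in increasing order:
46^1 ≡ 46
46^2 ≡ 79
46^3 = 46^2·46^1 ≡ 45
46^4 ≡ 33
46^6 = 46^4·46^2 ≡ 85
46^8 ≡ 22
46^12 = 46^8·46^4 ≡ 47
46^16 ≡ 96
46^24 = 46^16·46^8 ≡ 75
46^32 ≡ 1  ← first divisor giving 1
The order is 32.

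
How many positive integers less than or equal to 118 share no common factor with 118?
58

118 = 2 × 59
φ(n) = n × ∏(1 - 1/p) for each prime p dividing n
φ(118) = 118 × (1 - 1/2) × (1 - 1/59) = 58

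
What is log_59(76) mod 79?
34

Baby-step giant-step with step n = ⌈√79⌉ = 9.
Baby steps 59^j mod 79 (j:value) for j=0..8: 0:1, 1:59, 2:5, 3:58, 4:25, 5:53, 6:46, 7:28, 8:72.
Giant-step multiplier: 59^(-9) ≡ 59^(78-9) = 59^69 ≡ 57 (mod 79).
Giant steps γ_i = 76·57^i mod 79: γ_0=76, γ_1=66, γ_2=49, γ_3=28 (in table at j=7).
x = i·n + j = 3·9 + 7 = 34.
Check: 59^34 ≡ 76 (mod 79).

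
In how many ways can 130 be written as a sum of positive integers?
5371315400

p(n) counts ways to write n as a sum of positive integers (order ignored).
Euler's pentagonal recurrence: p(k) = p(k-1) + p(k-2) - p(k-5) - p(k-7) + p(k-12) + p(k-15) - ... (offsets j(3j∓1)/2, signs ++--, p(0)=1, p(<0)=0).
DP table for k = 0..129: p(0)=1, p(1)=1, p(2)=2, p(3)=3, p(4)=5, p(5)=7, p(6)=11, p(7)=15, p(8)=22, p(9)=30, p(10)=42, p(11)=56, p(12)=77, p(13)=101, p(14)=135, p(15)=176, p(16)=231, p(17)=297, p(18)=385, p(19)=490, p(20)=627, p(21)=792, p(22)=1002, p(23)=1255, p(24)=1575, p(25)=1958, p(26)=2436, p(27)=3010, p(28)=3718, p(29)=4565, p(30)=5604, p(31)=6842, p(32)=8349, p(33)=10143, p(34)=12310, p(35)=14883, p(36)=17977, p(37)=21637, p(38)=26015, p(39)=31185, p(40)=37338, p(41)=44583, p(42)=53174, p(43)=63261, p(44)=75175, p(45)=89134, p(46)=105558, p(47)=124754, p(48)=147273, p(49)=173525, p(50)=204226, p(51)=239943, p(52)=281589, p(53)=329931, p(54)=386155, p(55)=451276, p(56)=526823, p(57)=614154, p(58)=715220, p(59)=831820, p(60)=966467, p(61)=1121505, p(62)=1300156, p(63)=1505499, p(64)=1741630, p(65)=2012558, p(66)=2323520, p(67)=2679689, p(68)=3087735, p(69)=3554345, p(70)=4087968, p(71)=4697205, p(72)=5392783, p(73)=6185689, p(74)=7089500, p(75)=8118264, p(76)=9289091, p(77)=10619863, p(78)=12132164, p(79)=13848650, p(80)=15796476, p(81)=18004327, p(82)=20506255, p(83)=23338469, p(84)=26543660, p(85)=30167357, p(86)=34262962, p(87)=38887673, p(88)=44108109, p(89)=49995925, p(90)=56634173, p(91)=64112359, p(92)=72533807, p(93)=82010177, p(94)=92669720, p(95)=104651419, p(96)=118114304, p(97)=133230930, p(98)=150198136, p(99)=169229875, p(100)=190569292, p(101)=214481126, p(102)=241265379, p(103)=271248950, p(104)=304801365, p(105)=342325709, p(106)=384276336, p(107)=431149389, p(108)=483502844, p(109)=541946240, p(110)=607163746, p(111)=679903203, p(112)=761002156, p(113)=851376628, p(114)=952050665, p(115)=1064144451, p(116)=1188908248, p(117)=1327710076, p(118)=1482074143, p(119)=1653668665, p(120)=1844349560, p(121)=2056148051, p(122)=2291320912, p(123)=2552338241, p(124)=2841940500, p(125)=3163127352, p(126)=3519222692, p(127)=3913864295, p(128)=4351078600, p(129)=4835271870.
Final step: p(130) = p(129) + p(128) - p(125) - p(123) + p(118) + p(115) - p(108) - p(104) + p(95) + p(90) - p(79) - p(73) + p(60) + p(53) - p(38) - p(30) + p(13) + p(4)
= 4835271870 + 4351078600 - 3163127352 - 2552338241 + 1482074143 + 1064144451 - 483502844 - 304801365 + 104651419 + 56634173 - 13848650 - 6185689 + 966467 + 329931 - 26015 - 5604 + 101 + 5
= 5371315400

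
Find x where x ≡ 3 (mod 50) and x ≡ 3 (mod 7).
3

Using Chinese Remainder Theorem:
M = 50 × 7 = 350
M1 = 7, M2 = 50
y1 = 7^(-1) mod 50 = 43
y2 = 50^(-1) mod 7 = 1
x = (3×7×43 + 3×50×1) mod 350 = 3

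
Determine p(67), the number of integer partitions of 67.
2679689

p(n) counts ways to write n as a sum of positive integers (order ignored).
Euler's pentagonal recurrence: p(k) = p(k-1) + p(k-2) - p(k-5) - p(k-7) + p(k-12) + p(k-15) - ... (offsets j(3j∓1)/2, signs ++--, p(0)=1, p(<0)=0).
DP table for k = 0..66: p(0)=1, p(1)=1, p(2)=2, p(3)=3, p(4)=5, p(5)=7, p(6)=11, p(7)=15, p(8)=22, p(9)=30, p(10)=42, p(11)=56, p(12)=77, p(13)=101, p(14)=135, p(15)=176, p(16)=231, p(17)=297, p(18)=385, p(19)=490, p(20)=627, p(21)=792, p(22)=1002, p(23)=1255, p(24)=1575, p(25)=1958, p(26)=2436, p(27)=3010, p(28)=3718, p(29)=4565, p(30)=5604, p(31)=6842, p(32)=8349, p(33)=10143, p(34)=12310, p(35)=14883, p(36)=17977, p(37)=21637, p(38)=26015, p(39)=31185, p(40)=37338, p(41)=44583, p(42)=53174, p(43)=63261, p(44)=75175, p(45)=89134, p(46)=105558, p(47)=124754, p(48)=147273, p(49)=173525, p(50)=204226, p(51)=239943, p(52)=281589, p(53)=329931, p(54)=386155, p(55)=451276, p(56)=526823, p(57)=614154, p(58)=715220, p(59)=831820, p(60)=966467, p(61)=1121505, p(62)=1300156, p(63)=1505499, p(64)=1741630, p(65)=2012558, p(66)=2323520.
Final step: p(67) = p(66) + p(65) - p(62) - p(60) + p(55) + p(52) - p(45) - p(41) + p(32) + p(27) - p(16) - p(10)
= 2323520 + 2012558 - 1300156 - 966467 + 451276 + 281589 - 89134 - 44583 + 8349 + 3010 - 231 - 42
= 2679689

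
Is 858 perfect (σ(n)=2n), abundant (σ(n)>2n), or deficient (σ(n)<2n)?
abundant

Proper divisors of 858: sum = 1 + 2 + 3 + 6 + 11 + 13 + 22 + 26 + 33 + 39 + 66 + 78 + 143 + 286 + 429 = 1158
Since 1158 > 858, 858 is abundant.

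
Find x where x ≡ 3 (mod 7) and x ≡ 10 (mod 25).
10

Using Chinese Remainder Theorem:
M = 7 × 25 = 175
M1 = 25, M2 = 7
y1 = 25^(-1) mod 7 = 2
y2 = 7^(-1) mod 25 = 18
x = (3×25×2 + 10×7×18) mod 175 = 10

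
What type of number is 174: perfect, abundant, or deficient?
abundant

Proper divisors of 174: sum = 1 + 2 + 3 + 6 + 29 + 58 + 87 = 186
Since 186 > 174, 174 is abundant.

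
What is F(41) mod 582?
559

Matrix identity: Q^n = [[F_(n+1), F_n], [F_n, F_(n-1)]] with Q = [[1,1],[1,0]].
n = 41 = 101001₂. Square-and-multiply, entries mod 582:
Q^1 = [[1,1],[1,0]]
Q^2 = (Q^1)² = [[2,1],[1,1]]
Q^5 = (Q^2)²·Q = [[8,5],[5,3]]
Q^10 = (Q^5)² = [[89,55],[55,34]]
Q^20 = (Q^10)² = [[470,363],[363,107]]
Q^41 = (Q^20)²·Q = [[490,559],[559,513]]
F_41 mod 582 = Q^41[0][1] = 559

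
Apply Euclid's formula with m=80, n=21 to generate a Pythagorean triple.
(5959, 3360, 6841)

Euclid's formula: a = m² - n², b = 2mn, c = m² + n²
m = 80, n = 21
a = 80² - 21² = 6400 - 441 = 5959
b = 2 × 80 × 21 = 3360
c = 80² + 21² = 6400 + 441 = 6841
Verification: 5959² + 3360² = 35509681 + 11289600 = 46799281 = 6841² ✓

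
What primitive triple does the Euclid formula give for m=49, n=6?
(2365, 588, 2437)

Euclid's formula: a = m² - n², b = 2mn, c = m² + n²
m = 49, n = 6
a = 49² - 6² = 2401 - 36 = 2365
b = 2 × 49 × 6 = 588
c = 49² + 6² = 2401 + 36 = 2437
Verification: 2365² + 588² = 5593225 + 345744 = 5938969 = 2437² ✓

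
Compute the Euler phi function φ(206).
102

206 = 2 × 103
φ(n) = n × ∏(1 - 1/p) for each prime p dividing n
φ(206) = 206 × (1 - 1/2) × (1 - 1/103) = 102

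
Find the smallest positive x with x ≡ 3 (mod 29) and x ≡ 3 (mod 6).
3

Using Chinese Remainder Theorem:
M = 29 × 6 = 174
M1 = 6, M2 = 29
y1 = 6^(-1) mod 29 = 5
y2 = 29^(-1) mod 6 = 5
x = (3×6×5 + 3×29×5) mod 174 = 3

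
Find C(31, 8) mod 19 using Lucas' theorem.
1

Using Lucas' theorem:
Write n=31 and k=8 in base 19:
n in base 19: [1, 12]
k in base 19: [0, 8]
C(31,8) mod 19 = ∏ C(n_i, k_i) mod 19
Digit binomials (mod 19): C(1,0) = 1; C(12,8) = 495 ≡ 1
Product: 1 × 1 = 1 ≡ 1 (mod 19)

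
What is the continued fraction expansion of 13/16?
[0; 1, 4, 3]

Euclidean algorithm steps:
13 = 0 × 16 + 13
16 = 1 × 13 + 3
13 = 4 × 3 + 1
3 = 3 × 1 + 0
Continued fraction: [0; 1, 4, 3]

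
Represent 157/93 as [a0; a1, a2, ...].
[1; 1, 2, 4, 1, 5]

Euclidean algorithm steps:
157 = 1 × 93 + 64
93 = 1 × 64 + 29
64 = 2 × 29 + 6
29 = 4 × 6 + 5
6 = 1 × 5 + 1
5 = 5 × 1 + 0
Continued fraction: [1; 1, 2, 4, 1, 5]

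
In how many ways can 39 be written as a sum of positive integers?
31185

p(n) counts ways to write n as a sum of positive integers (order ignored).
Euler's pentagonal recurrence: p(k) = p(k-1) + p(k-2) - p(k-5) - p(k-7) + p(k-12) + p(k-15) - ... (offsets j(3j∓1)/2, signs ++--, p(0)=1, p(<0)=0).
DP table for k = 0..38: p(0)=1, p(1)=1, p(2)=2, p(3)=3, p(4)=5, p(5)=7, p(6)=11, p(7)=15, p(8)=22, p(9)=30, p(10)=42, p(11)=56, p(12)=77, p(13)=101, p(14)=135, p(15)=176, p(16)=231, p(17)=297, p(18)=385, p(19)=490, p(20)=627, p(21)=792, p(22)=1002, p(23)=1255, p(24)=1575, p(25)=1958, p(26)=2436, p(27)=3010, p(28)=3718, p(29)=4565, p(30)=5604, p(31)=6842, p(32)=8349, p(33)=10143, p(34)=12310, p(35)=14883, p(36)=17977, p(37)=21637, p(38)=26015.
Final step: p(39) = p(38) + p(37) - p(34) - p(32) + p(27) + p(24) - p(17) - p(13) + p(4)
= 26015 + 21637 - 12310 - 8349 + 3010 + 1575 - 297 - 101 + 5
= 31185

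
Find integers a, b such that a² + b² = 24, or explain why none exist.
Not possible

Factorization: 24 = 2^3 × 3
By Fermat: n is sum of two squares iff every prime p ≡ 3 (mod 4) appears to even power.
Prime(s) ≡ 3 (mod 4) with odd exponent: [(3, 1)]
Therefore 24 cannot be expressed as a² + b².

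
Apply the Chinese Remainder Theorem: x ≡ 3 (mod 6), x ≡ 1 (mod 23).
93

Using Chinese Remainder Theorem:
M = 6 × 23 = 138
M1 = 23, M2 = 6
y1 = 23^(-1) mod 6 = 5
y2 = 6^(-1) mod 23 = 4
x = (3×23×5 + 1×6×4) mod 138 = 93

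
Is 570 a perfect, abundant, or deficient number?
abundant

Proper divisors of 570: sum = 1 + 2 + 3 + 5 + 6 + 10 + 15 + 19 + 30 + 38 + 57 + 95 + 114 + 190 + 285 = 870
Since 870 > 570, 570 is abundant.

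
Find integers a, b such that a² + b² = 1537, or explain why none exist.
4² + 39² (a=4, b=39)

Factorization: 1537 = 29 × 53
By Fermat: n is sum of two squares iff every prime p ≡ 3 (mod 4) appears to even power.
All primes ≡ 3 (mod 4) appear to even power.
Search a = 0, 1, 2, … for 1537 - a² a perfect square: first hit at a = 4: 1537 - 16 = 1521 = 39².
1537 = 4² + 39² = 16 + 1521 ✓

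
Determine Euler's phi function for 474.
156

474 = 2 × 3 × 79
φ(n) = n × ∏(1 - 1/p) for each prime p dividing n
φ(474) = 474 × (1 - 1/2) × (1 - 1/3) × (1 - 1/79) = 156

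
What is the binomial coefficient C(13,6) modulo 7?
1

Using Lucas' theorem:
Write n=13 and k=6 in base 7:
n in base 7: [1, 6]
k in base 7: [0, 6]
C(13,6) mod 7 = ∏ C(n_i, k_i) mod 7
Digit binomials (mod 7): C(1,0) = 1; C(6,6) = 1
Product: 1 × 1 = 1 ≡ 1 (mod 7)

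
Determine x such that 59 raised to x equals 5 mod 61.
22

Baby-step giant-step with step n = ⌈√61⌉ = 8.
Baby steps 59^j mod 61 (j:value) for j=0..7: 0:1, 1:59, 2:4, 3:53, 4:16, 5:29, 6:3, 7:55.
Giant-step multiplier: 59^(-8) ≡ 59^(60-8) = 59^52 ≡ 56 (mod 61).
Giant steps γ_i = 5·56^i mod 61: γ_0=5, γ_1=36, γ_2=3 (in table at j=6).
x = i·n + j = 2·8 + 6 = 22.
Check: 59^22 ≡ 5 (mod 61).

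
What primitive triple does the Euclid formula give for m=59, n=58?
(117, 6844, 6845)

Euclid's formula: a = m² - n², b = 2mn, c = m² + n²
m = 59, n = 58
a = 59² - 58² = 3481 - 3364 = 117
b = 2 × 59 × 58 = 6844
c = 59² + 58² = 3481 + 3364 = 6845
Verification: 117² + 6844² = 13689 + 46840336 = 46854025 = 6845² ✓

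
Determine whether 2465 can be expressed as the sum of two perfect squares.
8² + 49² (a=8, b=49)

Factorization: 2465 = 5 × 17 × 29
By Fermat: n is sum of two squares iff every prime p ≡ 3 (mod 4) appears to even power.
All primes ≡ 3 (mod 4) appear to even power.
Search a = 0, 1, 2, … for 2465 - a² a perfect square: first hit at a = 8: 2465 - 64 = 2401 = 49².
2465 = 8² + 49² = 64 + 2401 ✓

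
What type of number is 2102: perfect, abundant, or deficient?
deficient

Proper divisors of 2102: sum = 1 + 2 + 1051 = 1054
Since 1054 < 2102, 2102 is deficient.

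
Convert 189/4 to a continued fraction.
[47; 4]

Euclidean algorithm steps:
189 = 47 × 4 + 1
4 = 4 × 1 + 0
Continued fraction: [47; 4]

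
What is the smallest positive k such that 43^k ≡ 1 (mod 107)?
106

107 is prime, so ord(43) divides φ(107) = 106.
Divisors of 106: 1, 2, 53, 106.
Repeated squaring: 43^1 ≡ 43, 43^2 ≡ 30, 43^4 ≡ 44, 43^8 ≡ 10, 43^16 ≡ 100, 43^32 ≡ 49, 43^64 ≡ 47 (mod 107).
Test 43^d mod 107 for each divisor d in increasing order:
43^1 ≡ 43
43^2 ≡ 30
43^53 = 43^32·43^16·43^4·43^1 ≡ 106
43^106 = 43^64·43^32·43^8·43^2 ≡ 1  ← first divisor giving 1
The order is 106.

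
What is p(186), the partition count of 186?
1171432692373

p(n) counts ways to write n as a sum of positive integers (order ignored).
Euler's pentagonal recurrence: p(k) = p(k-1) + p(k-2) - p(k-5) - p(k-7) + p(k-12) + p(k-15) - ... (offsets j(3j∓1)/2, signs ++--, p(0)=1, p(<0)=0).
DP table for k = 0..185: p(0)=1, p(1)=1, p(2)=2, p(3)=3, p(4)=5, p(5)=7, p(6)=11, p(7)=15, p(8)=22, p(9)=30, p(10)=42, p(11)=56, p(12)=77, p(13)=101, p(14)=135, p(15)=176, p(16)=231, p(17)=297, p(18)=385, p(19)=490, p(20)=627, p(21)=792, p(22)=1002, p(23)=1255, p(24)=1575, p(25)=1958, p(26)=2436, p(27)=3010, p(28)=3718, p(29)=4565, p(30)=5604, p(31)=6842, p(32)=8349, p(33)=10143, p(34)=12310, p(35)=14883, p(36)=17977, p(37)=21637, p(38)=26015, p(39)=31185, p(40)=37338, p(41)=44583, p(42)=53174, p(43)=63261, p(44)=75175, p(45)=89134, p(46)=105558, p(47)=124754, p(48)=147273, p(49)=173525, p(50)=204226, p(51)=239943, p(52)=281589, p(53)=329931, p(54)=386155, p(55)=451276, p(56)=526823, p(57)=614154, p(58)=715220, p(59)=831820, p(60)=966467, p(61)=1121505, p(62)=1300156, p(63)=1505499, p(64)=1741630, p(65)=2012558, p(66)=2323520, p(67)=2679689, p(68)=3087735, p(69)=3554345, p(70)=4087968, p(71)=4697205, p(72)=5392783, p(73)=6185689, p(74)=7089500, p(75)=8118264, p(76)=9289091, p(77)=10619863, p(78)=12132164, p(79)=13848650, p(80)=15796476, p(81)=18004327, p(82)=20506255, p(83)=23338469, p(84)=26543660, p(85)=30167357, p(86)=34262962, p(87)=38887673, p(88)=44108109, p(89)=49995925, p(90)=56634173, p(91)=64112359, p(92)=72533807, p(93)=82010177, p(94)=92669720, p(95)=104651419, p(96)=118114304, p(97)=133230930, p(98)=150198136, p(99)=169229875, p(100)=190569292, p(101)=214481126, p(102)=241265379, p(103)=271248950, p(104)=304801365, p(105)=342325709, p(106)=384276336, p(107)=431149389, p(108)=483502844, p(109)=541946240, p(110)=607163746, p(111)=679903203, p(112)=761002156, p(113)=851376628, p(114)=952050665, p(115)=1064144451, p(116)=1188908248, p(117)=1327710076, p(118)=1482074143, p(119)=1653668665, p(120)=1844349560, p(121)=2056148051, p(122)=2291320912, p(123)=2552338241, p(124)=2841940500, p(125)=3163127352, p(126)=3519222692, p(127)=3913864295, p(128)=4351078600, p(129)=4835271870, p(130)=5371315400, p(131)=5964539504, p(132)=6620830889, p(133)=7346629512, p(134)=8149040695, p(135)=9035836076, p(136)=10015581680, p(137)=11097645016, p(138)=12292341831, p(139)=13610949895, p(140)=15065878135, p(141)=16670689208, p(142)=18440293320, p(143)=20390982757, p(144)=22540654445, p(145)=24908858009, p(146)=27517052599, p(147)=30388671978, p(148)=33549419497, p(149)=37027355200, p(150)=40853235313, p(151)=45060624582, p(152)=49686288421, p(153)=54770336324, p(154)=60356673280, p(155)=66493182097, p(156)=73232243759, p(157)=80630964769, p(158)=88751778802, p(159)=97662728555, p(160)=107438159466, p(161)=118159068427, p(162)=129913904637, p(163)=142798995930, p(164)=156919475295, p(165)=172389800255, p(166)=189334822579, p(167)=207890420102, p(168)=228204732751, p(169)=250438925115, p(170)=274768617130, p(171)=301384802048, p(172)=330495499613, p(173)=362326859895, p(174)=397125074750, p(175)=435157697830, p(176)=476715857290, p(177)=522115831195, p(178)=571701605655, p(179)=625846753120, p(180)=684957390936, p(181)=749474411781, p(182)=819876908323, p(183)=896684817527, p(184)=980462880430, p(185)=1071823774337.
Final step: p(186) = p(185) + p(184) - p(181) - p(179) + p(174) + p(171) - p(164) - p(160) + p(151) + p(146) - p(135) - p(129) + p(116) + p(109) - p(94) - p(86) + p(69) + p(60) - p(41) - p(31) + p(10)
= 1071823774337 + 980462880430 - 749474411781 - 625846753120 + 397125074750 + 301384802048 - 156919475295 - 107438159466 + 45060624582 + 27517052599 - 9035836076 - 4835271870 + 1188908248 + 541946240 - 92669720 - 34262962 + 3554345 + 966467 - 44583 - 6842 + 42
= 1171432692373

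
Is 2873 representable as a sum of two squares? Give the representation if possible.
8² + 53² (a=8, b=53)

Factorization: 2873 = 13^2 × 17
By Fermat: n is sum of two squares iff every prime p ≡ 3 (mod 4) appears to even power.
All primes ≡ 3 (mod 4) appear to even power.
Search a = 0, 1, 2, … for 2873 - a² a perfect square: first hit at a = 8: 2873 - 64 = 2809 = 53².
2873 = 8² + 53² = 64 + 2809 ✓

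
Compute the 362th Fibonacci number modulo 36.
1

Matrix identity: Q^n = [[F_(n+1), F_n], [F_n, F_(n-1)]] with Q = [[1,1],[1,0]].
n = 362 = 101101010₂. Square-and-multiply, entries mod 36:
Q^1 = [[1,1],[1,0]]
Q^2 = (Q^1)² = [[2,1],[1,1]]
Q^5 = (Q^2)²·Q = [[8,5],[5,3]]
Q^11 = (Q^5)²·Q = [[0,17],[17,19]]
Q^22 = (Q^11)² = [[1,35],[35,2]]
Q^45 = (Q^22)²·Q = [[35,2],[2,33]]
Q^90 = (Q^45)² = [[5,28],[28,13]]
Q^181 = (Q^90)²·Q = [[17,17],[17,0]]
Q^362 = (Q^181)² = [[2,1],[1,1]]
F_362 mod 36 = Q^362[0][1] = 1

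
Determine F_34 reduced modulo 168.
127

Matrix identity: Q^n = [[F_(n+1), F_n], [F_n, F_(n-1)]] with Q = [[1,1],[1,0]].
n = 34 = 100010₂. Square-and-multiply, entries mod 168:
Q^1 = [[1,1],[1,0]]
Q^2 = (Q^1)² = [[2,1],[1,1]]
Q^4 = (Q^2)² = [[5,3],[3,2]]
Q^8 = (Q^4)² = [[34,21],[21,13]]
Q^17 = (Q^8)²·Q = [[64,85],[85,147]]
Q^34 = (Q^17)² = [[65,127],[127,106]]
F_34 mod 168 = Q^34[0][1] = 127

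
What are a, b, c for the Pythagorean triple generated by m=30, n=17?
(611, 1020, 1189)

Euclid's formula: a = m² - n², b = 2mn, c = m² + n²
m = 30, n = 17
a = 30² - 17² = 900 - 289 = 611
b = 2 × 30 × 17 = 1020
c = 30² + 17² = 900 + 289 = 1189
Verification: 611² + 1020² = 373321 + 1040400 = 1413721 = 1189² ✓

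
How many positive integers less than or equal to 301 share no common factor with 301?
252

301 = 7 × 43
φ(n) = n × ∏(1 - 1/p) for each prime p dividing n
φ(301) = 301 × (1 - 1/7) × (1 - 1/43) = 252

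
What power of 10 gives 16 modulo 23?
10

Baby-step giant-step with step n = ⌈√23⌉ = 5.
Baby steps 10^j mod 23 (j:value) for j=0..4: 0:1, 1:10, 2:8, 3:11, 4:18.
Giant-step multiplier: 10^(-5) ≡ 10^(22-5) = 10^17 ≡ 17 (mod 23).
Giant steps γ_i = 16·17^i mod 23: γ_0=16, γ_1=19, γ_2=1 (in table at j=0).
x = i·n + j = 2·5 + 0 = 10.
Check: 10^10 ≡ 16 (mod 23).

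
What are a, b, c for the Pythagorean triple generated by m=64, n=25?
(3471, 3200, 4721)

Euclid's formula: a = m² - n², b = 2mn, c = m² + n²
m = 64, n = 25
a = 64² - 25² = 4096 - 625 = 3471
b = 2 × 64 × 25 = 3200
c = 64² + 25² = 4096 + 625 = 4721
Verification: 3471² + 3200² = 12047841 + 10240000 = 22287841 = 4721² ✓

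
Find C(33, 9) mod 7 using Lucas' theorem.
5

Using Lucas' theorem:
Write n=33 and k=9 in base 7:
n in base 7: [4, 5]
k in base 7: [1, 2]
C(33,9) mod 7 = ∏ C(n_i, k_i) mod 7
Digit binomials (mod 7): C(4,1) = 4; C(5,2) = 10 ≡ 3
Product: 4 × 3 = 12 ≡ 5 (mod 7)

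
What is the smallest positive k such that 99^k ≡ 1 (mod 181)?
30

181 is prime, so ord(99) divides φ(181) = 180.
Divisors of 180: 1, 2, 3, 4, 5, 6, 9, 10, 12, 15, 18, 20, 30, 36, 45, 60, 90, 180.
Repeated squaring: 99^1 ≡ 99, 99^2 ≡ 27, 99^4 ≡ 5, 99^8 ≡ 25, 99^16 ≡ 82, 99^32 ≡ 27, 99^64 ≡ 5, 99^128 ≡ 25 (mod 181).
Test 99^d mod 181 for each divisor d in increasing order:
99^1 ≡ 99
99^2 ≡ 27
99^3 = 99^2·99^1 ≡ 139
99^4 ≡ 5
99^5 = 99^4·99^1 ≡ 133
99^6 = 99^4·99^2 ≡ 135
99^9 = 99^8·99^1 ≡ 122
99^10 = 99^8·99^2 ≡ 132
99^12 = 99^8·99^4 ≡ 125
99^15 = 99^8·99^4·99^2·99^1 ≡ 180
99^18 = 99^16·99^2 ≡ 42
99^20 = 99^16·99^4 ≡ 48
99^30 = 99^16·99^8·99^4·99^2 ≡ 1  ← first divisor giving 1
The order is 30.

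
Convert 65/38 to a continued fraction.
[1; 1, 2, 2, 5]

Euclidean algorithm steps:
65 = 1 × 38 + 27
38 = 1 × 27 + 11
27 = 2 × 11 + 5
11 = 2 × 5 + 1
5 = 5 × 1 + 0
Continued fraction: [1; 1, 2, 2, 5]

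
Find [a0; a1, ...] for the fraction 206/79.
[2; 1, 1, 1, 1, 4, 1, 2]

Euclidean algorithm steps:
206 = 2 × 79 + 48
79 = 1 × 48 + 31
48 = 1 × 31 + 17
31 = 1 × 17 + 14
17 = 1 × 14 + 3
14 = 4 × 3 + 2
3 = 1 × 2 + 1
2 = 2 × 1 + 0
Continued fraction: [2; 1, 1, 1, 1, 4, 1, 2]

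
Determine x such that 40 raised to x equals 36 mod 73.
4

Baby-step giant-step with step n = ⌈√73⌉ = 9.
Baby steps 40^j mod 73 (j:value) for j=0..8: 0:1, 1:40, 2:67, 3:52, 4:36, 5:53, 6:3, 7:47, 8:55.
h = 36 is already in the table at j=4, so x = 4.
Check: 40^4 ≡ 36 (mod 73).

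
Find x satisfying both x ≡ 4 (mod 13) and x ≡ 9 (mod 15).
69

Using Chinese Remainder Theorem:
M = 13 × 15 = 195
M1 = 15, M2 = 13
y1 = 15^(-1) mod 13 = 7
y2 = 13^(-1) mod 15 = 7
x = (4×15×7 + 9×13×7) mod 195 = 69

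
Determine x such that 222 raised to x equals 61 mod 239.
142

Baby-step giant-step with step n = ⌈√239⌉ = 16.
Baby steps 222^j mod 239 (j:value) for j=0..15: 0:1, 1:222, 2:50, 3:106, 4:110, 5:42, 6:3, 7:188, 8:150, 9:79, 10:91, 11:126, 12:9, 13:86, 14:211, 15:237.
Giant-step multiplier: 222^(-16) ≡ 222^(238-16) = 222^222 ≡ 232 (mod 239).
Giant steps γ_i = 61·232^i mod 239: γ_0=61, γ_1=51, γ_2=121, γ_3=109, γ_4=193, γ_5=83, γ_6=136, γ_7=4, γ_8=211 (in table at j=14).
x = i·n + j = 8·16 + 14 = 142.
Check: 222^142 ≡ 61 (mod 239).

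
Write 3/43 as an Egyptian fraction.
1/15 + 1/323 + 1/208335

Greedy algorithm:
3/43: ceiling(43/3) = 15, use 1/15
2/645: ceiling(645/2) = 323, use 1/323
1/208335: ceiling(208335/1) = 208335, use 1/208335
Result: 3/43 = 1/15 + 1/323 + 1/208335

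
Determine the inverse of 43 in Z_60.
7

gcd(43, 60) = 1, so the inverse exists.
Extended Euclidean algorithm on (60, 43):
60 = 1 × 43 + 17  ⟹  17 = (1)·60 + (-1)·43
43 = 2 × 17 + 9  ⟹  9 = (-2)·60 + (3)·43
17 = 1 × 9 + 8  ⟹  8 = (3)·60 + (-4)·43
9 = 1 × 8 + 1  ⟹  1 = (-5)·60 + (7)·43
So (7)·43 ≡ 1 (mod 60), i.e. 43^(-1) ≡ 7 (mod 60).
Check: 43 × 7 = 301 ≡ 1 (mod 60)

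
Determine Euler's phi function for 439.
438

439 = 439
φ(n) = n × ∏(1 - 1/p) for each prime p dividing n
φ(439) = 439 × (1 - 1/439) = 438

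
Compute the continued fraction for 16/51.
[0; 3, 5, 3]

Euclidean algorithm steps:
16 = 0 × 51 + 16
51 = 3 × 16 + 3
16 = 5 × 3 + 1
3 = 3 × 1 + 0
Continued fraction: [0; 3, 5, 3]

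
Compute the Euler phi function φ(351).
216

351 = 3^3 × 13
φ(n) = n × ∏(1 - 1/p) for each prime p dividing n
φ(351) = 351 × (1 - 1/3) × (1 - 1/13) = 216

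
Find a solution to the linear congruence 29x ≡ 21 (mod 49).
x ≡ 21 (mod 49)

gcd(29, 49) = 1, which divides 21, so solutions exist.
Find 29^(-1) mod 49 by the extended Euclidean algorithm:
49 = 1 × 29 + 20  ⟹  20 = (1)·49 + (-1)·29
29 = 1 × 20 + 9  ⟹  9 = (-1)·49 + (2)·29
20 = 2 × 9 + 2  ⟹  2 = (3)·49 + (-5)·29
9 = 4 × 2 + 1  ⟹  1 = (-13)·49 + (22)·29
So (22)·29 ≡ 1 (mod 49), i.e. 29^(-1) ≡ 22 (mod 49).
x ≡ 22 × 21 = 462 ≡ 21 (mod 49).
Check: 29 × 21 = 609 ≡ 21 (mod 49).
Unique solution: x ≡ 21 (mod 49)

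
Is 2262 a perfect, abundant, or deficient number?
abundant

Proper divisors of 2262: sum = 1 + 2 + 3 + 6 + 13 + 26 + 29 + 39 + 58 + 78 + 87 + 174 + 377 + 754 + 1131 = 2778
Since 2778 > 2262, 2262 is abundant.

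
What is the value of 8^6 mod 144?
64

Repeated squaring. Binary of 6 = 110.
8^1 ≡ 8 (mod 144); 8^2 ≡ 64 (mod 144); 8^4 ≡ 64 (mod 144)
8^6 = 8^2 × 8^4 ≡ 64 (mod 144)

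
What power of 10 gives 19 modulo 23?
5

Baby-step giant-step with step n = ⌈√23⌉ = 5.
Baby steps 10^j mod 23 (j:value) for j=0..4: 0:1, 1:10, 2:8, 3:11, 4:18.
Giant-step multiplier: 10^(-5) ≡ 10^(22-5) = 10^17 ≡ 17 (mod 23).
Giant steps γ_i = 19·17^i mod 23: γ_0=19, γ_1=1 (in table at j=0).
x = i·n + j = 1·5 + 0 = 5.
Check: 10^5 ≡ 19 (mod 23).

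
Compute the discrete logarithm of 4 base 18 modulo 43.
12

Baby-step giant-step with step n = ⌈√43⌉ = 7.
Baby steps 18^j mod 43 (j:value) for j=0..6: 0:1, 1:18, 2:23, 3:27, 4:13, 5:19, 6:41.
Giant-step multiplier: 18^(-7) ≡ 18^(42-7) = 18^35 ≡ 37 (mod 43).
Giant steps γ_i = 4·37^i mod 43: γ_0=4, γ_1=19 (in table at j=5).
x = i·n + j = 1·7 + 5 = 12.
Check: 18^12 ≡ 4 (mod 43).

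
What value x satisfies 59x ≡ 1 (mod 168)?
131

gcd(59, 168) = 1, so the inverse exists.
Extended Euclidean algorithm on (168, 59):
168 = 2 × 59 + 50  ⟹  50 = (1)·168 + (-2)·59
59 = 1 × 50 + 9  ⟹  9 = (-1)·168 + (3)·59
50 = 5 × 9 + 5  ⟹  5 = (6)·168 + (-17)·59
9 = 1 × 5 + 4  ⟹  4 = (-7)·168 + (20)·59
5 = 1 × 4 + 1  ⟹  1 = (13)·168 + (-37)·59
So (-37)·59 ≡ 1 (mod 168), i.e. 59^(-1) ≡ -37 ≡ 131 (mod 168).
Check: 59 × 131 = 7729 ≡ 1 (mod 168)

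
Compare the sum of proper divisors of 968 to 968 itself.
abundant

Proper divisors of 968: sum = 1 + 2 + 4 + 8 + 11 + 22 + 44 + 88 + 121 + 242 + 484 = 1027
Since 1027 > 968, 968 is abundant.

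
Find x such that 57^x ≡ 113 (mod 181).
57

Baby-step giant-step with step n = ⌈√181⌉ = 14.
Baby steps 57^j mod 181 (j:value) for j=0..13: 0:1, 1:57, 2:172, 3:30, 4:81, 5:92, 6:176, 7:77, 8:45, 9:31, 10:138, 11:83, 12:25, 13:158.
Giant-step multiplier: 57^(-14) ≡ 57^(180-14) = 57^166 ≡ 37 (mod 181).
Giant steps γ_i = 113·37^i mod 181: γ_0=113, γ_1=18, γ_2=123, γ_3=26, γ_4=57 (in table at j=1).
x = i·n + j = 4·14 + 1 = 57.
Check: 57^57 ≡ 113 (mod 181).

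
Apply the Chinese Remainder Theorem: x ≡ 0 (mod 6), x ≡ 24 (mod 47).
24

Using Chinese Remainder Theorem:
M = 6 × 47 = 282
M1 = 47, M2 = 6
y1 = 47^(-1) mod 6 = 5
y2 = 6^(-1) mod 47 = 8
x = (0×47×5 + 24×6×8) mod 282 = 24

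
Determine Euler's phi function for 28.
12

28 = 2^2 × 7
φ(n) = n × ∏(1 - 1/p) for each prime p dividing n
φ(28) = 28 × (1 - 1/2) × (1 - 1/7) = 12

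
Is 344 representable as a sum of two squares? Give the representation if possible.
Not possible

Factorization: 344 = 2^3 × 43
By Fermat: n is sum of two squares iff every prime p ≡ 3 (mod 4) appears to even power.
Prime(s) ≡ 3 (mod 4) with odd exponent: [(43, 1)]
Therefore 344 cannot be expressed as a² + b².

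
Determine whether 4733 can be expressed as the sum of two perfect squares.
37² + 58² (a=37, b=58)

Factorization: 4733 = 4733
By Fermat: n is sum of two squares iff every prime p ≡ 3 (mod 4) appears to even power.
All primes ≡ 3 (mod 4) appear to even power.
Search a = 0, 1, 2, … for 4733 - a² a perfect square: first hit at a = 37: 4733 - 1369 = 3364 = 58².
4733 = 37² + 58² = 1369 + 3364 ✓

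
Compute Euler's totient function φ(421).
420

421 = 421
φ(n) = n × ∏(1 - 1/p) for each prime p dividing n
φ(421) = 421 × (1 - 1/421) = 420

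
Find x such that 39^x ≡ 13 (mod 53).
12

Baby-step giant-step with step n = ⌈√53⌉ = 8.
Baby steps 39^j mod 53 (j:value) for j=0..7: 0:1, 1:39, 2:37, 3:12, 4:44, 5:20, 6:38, 7:51.
Giant-step multiplier: 39^(-8) ≡ 39^(52-8) = 39^44 ≡ 36 (mod 53).
Giant steps γ_i = 13·36^i mod 53: γ_0=13, γ_1=44 (in table at j=4).
x = i·n + j = 1·8 + 4 = 12.
Check: 39^12 ≡ 13 (mod 53).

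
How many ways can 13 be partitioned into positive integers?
101

p(n) counts ways to write n as a sum of positive integers (order ignored).
Euler's pentagonal recurrence: p(k) = p(k-1) + p(k-2) - p(k-5) - p(k-7) + p(k-12) + p(k-15) - ... (offsets j(3j∓1)/2, signs ++--, p(0)=1, p(<0)=0).
DP table for k = 0..12: p(0)=1, p(1)=1, p(2)=2, p(3)=3, p(4)=5, p(5)=7, p(6)=11, p(7)=15, p(8)=22, p(9)=30, p(10)=42, p(11)=56, p(12)=77.
Final step: p(13) = p(12) + p(11) - p(8) - p(6) + p(1)
= 77 + 56 - 22 - 11 + 1
= 101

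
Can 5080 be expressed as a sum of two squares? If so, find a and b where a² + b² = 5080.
Not possible

Factorization: 5080 = 2^3 × 5 × 127
By Fermat: n is sum of two squares iff every prime p ≡ 3 (mod 4) appears to even power.
Prime(s) ≡ 3 (mod 4) with odd exponent: [(127, 1)]
Therefore 5080 cannot be expressed as a² + b².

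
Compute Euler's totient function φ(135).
72

135 = 3^3 × 5
φ(n) = n × ∏(1 - 1/p) for each prime p dividing n
φ(135) = 135 × (1 - 1/3) × (1 - 1/5) = 72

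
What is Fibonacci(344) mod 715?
333

Matrix identity: Q^n = [[F_(n+1), F_n], [F_n, F_(n-1)]] with Q = [[1,1],[1,0]].
n = 344 = 101011000₂. Square-and-multiply, entries mod 715:
Q^1 = [[1,1],[1,0]]
Q^2 = (Q^1)² = [[2,1],[1,1]]
Q^5 = (Q^2)²·Q = [[8,5],[5,3]]
Q^10 = (Q^5)² = [[89,55],[55,34]]
Q^21 = (Q^10)²·Q = [[551,221],[221,330]]
Q^43 = (Q^21)²·Q = [[168,662],[662,221]]
Q^86 = (Q^43)² = [[288,118],[118,170]]
Q^172 = (Q^86)² = [[343,419],[419,639]]
Q^344 = (Q^172)² = [[60,333],[333,442]]
F_344 mod 715 = Q^344[0][1] = 333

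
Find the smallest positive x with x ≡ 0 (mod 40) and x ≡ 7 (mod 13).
280

Using Chinese Remainder Theorem:
M = 40 × 13 = 520
M1 = 13, M2 = 40
y1 = 13^(-1) mod 40 = 37
y2 = 40^(-1) mod 13 = 1
x = (0×13×37 + 7×40×1) mod 520 = 280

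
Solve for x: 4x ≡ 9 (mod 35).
x ≡ 11 (mod 35)

gcd(4, 35) = 1, which divides 9, so solutions exist.
Find 4^(-1) mod 35 by the extended Euclidean algorithm:
35 = 8 × 4 + 3  ⟹  3 = (1)·35 + (-8)·4
4 = 1 × 3 + 1  ⟹  1 = (-1)·35 + (9)·4
So (9)·4 ≡ 1 (mod 35), i.e. 4^(-1) ≡ 9 (mod 35).
x ≡ 9 × 9 = 81 ≡ 11 (mod 35).
Check: 4 × 11 = 44 ≡ 9 (mod 35).
Unique solution: x ≡ 11 (mod 35)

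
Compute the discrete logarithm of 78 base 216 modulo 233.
125

Baby-step giant-step with step n = ⌈√233⌉ = 16.
Baby steps 216^j mod 233 (j:value) for j=0..15: 0:1, 1:216, 2:56, 3:213, 4:107, 5:45, 6:167, 7:190, 8:32, 9:155, 10:161, 11:59, 12:162, 13:42, 14:218, 15:22.
Giant-step multiplier: 216^(-16) ≡ 216^(232-16) = 216^216 ≡ 38 (mod 233).
Giant steps γ_i = 78·38^i mod 233: γ_0=78, γ_1=168, γ_2=93, γ_3=39, γ_4=84, γ_5=163, γ_6=136, γ_7=42 (in table at j=13).
x = i·n + j = 7·16 + 13 = 125.
Check: 216^125 ≡ 78 (mod 233).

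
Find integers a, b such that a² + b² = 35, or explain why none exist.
Not possible

Factorization: 35 = 5 × 7
By Fermat: n is sum of two squares iff every prime p ≡ 3 (mod 4) appears to even power.
Prime(s) ≡ 3 (mod 4) with odd exponent: [(7, 1)]
Therefore 35 cannot be expressed as a² + b².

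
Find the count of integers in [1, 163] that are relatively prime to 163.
162

163 = 163
φ(n) = n × ∏(1 - 1/p) for each prime p dividing n
φ(163) = 163 × (1 - 1/163) = 162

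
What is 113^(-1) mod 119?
99

gcd(113, 119) = 1, so the inverse exists.
Extended Euclidean algorithm on (119, 113):
119 = 1 × 113 + 6  ⟹  6 = (1)·119 + (-1)·113
113 = 18 × 6 + 5  ⟹  5 = (-18)·119 + (19)·113
6 = 1 × 5 + 1  ⟹  1 = (19)·119 + (-20)·113
So (-20)·113 ≡ 1 (mod 119), i.e. 113^(-1) ≡ -20 ≡ 99 (mod 119).
Check: 113 × 99 = 11187 ≡ 1 (mod 119)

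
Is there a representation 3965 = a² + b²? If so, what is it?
11² + 62² (a=11, b=62)

Factorization: 3965 = 5 × 13 × 61
By Fermat: n is sum of two squares iff every prime p ≡ 3 (mod 4) appears to even power.
All primes ≡ 3 (mod 4) appear to even power.
Search a = 0, 1, 2, … for 3965 - a² a perfect square: first hit at a = 11: 3965 - 121 = 3844 = 62².
3965 = 11² + 62² = 121 + 3844 ✓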